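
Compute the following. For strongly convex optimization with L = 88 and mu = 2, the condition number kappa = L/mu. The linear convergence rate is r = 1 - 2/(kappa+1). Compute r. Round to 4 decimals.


Step 1: Compute the condition number.
kappa = L/mu = 88/2 = 44.0
Step 2: Compute the convergence rate.
r = 1 - 2/(kappa + 1) = 1 - 2*mu/(L + mu) = (L - mu)/(L + mu) = 86/90 = 0.9556


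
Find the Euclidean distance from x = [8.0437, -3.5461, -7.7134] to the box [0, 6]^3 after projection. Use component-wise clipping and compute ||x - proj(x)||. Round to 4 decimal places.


Project each component onto [0, 6].
clip(8.0437) = 6.0, clip(-3.5461) = 0.0, clip(-7.7134) = 0.0
Projection = [6.0, 0.0, 0.0]
Squared diffs: [4.1767, 12.5748, 59.4965]
Distance = sqrt(76.248) = 8.732


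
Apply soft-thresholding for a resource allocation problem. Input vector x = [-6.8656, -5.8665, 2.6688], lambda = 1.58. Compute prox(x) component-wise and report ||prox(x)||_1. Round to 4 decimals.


Soft-thresholding with lambda = 1.58:
prox(-6.8656) = sign(-6.8656)*max(|-6.8656| - 1.58, 0) = -5.2856
prox(-5.8665) = sign(-5.8665)*max(|-5.8665| - 1.58, 0) = -4.2865
prox(2.6688) = sign(2.6688)*max(|2.6688| - 1.58, 0) = 1.0888
prox(x) = [-5.2856, -4.2865, 1.0888]
||prox(x)||_1 = 5.2856 + 4.2865 + 1.0888 = 10.6609


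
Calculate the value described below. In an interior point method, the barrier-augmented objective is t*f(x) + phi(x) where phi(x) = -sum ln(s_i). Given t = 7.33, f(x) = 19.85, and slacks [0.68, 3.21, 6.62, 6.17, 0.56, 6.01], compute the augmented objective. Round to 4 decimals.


Step 1: Compute log-barrier.
ln values: [-0.3857, 1.1663, 1.8901, 1.8197, -0.5798, 1.7934]
phi = -(-0.3857 + 1.1663 + 1.8901 + 1.8197 - 0.5798 + 1.7934) = -5.704
Step 2: Compute augmented objective.
t*f(x) = 7.33*19.85 = 145.5005
Total = 145.5005 - 5.704 = 139.7965


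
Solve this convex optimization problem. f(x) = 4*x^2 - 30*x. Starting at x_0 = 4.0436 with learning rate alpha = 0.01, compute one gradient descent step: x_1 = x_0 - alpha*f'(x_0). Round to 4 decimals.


We compute the gradient at x_0 and apply the update.
f'(x) = 8*x - 30
f'(4.0436) = 8*4.0436 - 30 = 2.3488
x_1 = 4.0436 - 0.01*2.3488 = 4.0201


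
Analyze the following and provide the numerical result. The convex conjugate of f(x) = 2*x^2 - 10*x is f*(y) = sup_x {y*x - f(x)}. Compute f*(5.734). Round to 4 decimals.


f*(y) = sup_x {y*x - a*x^2 - b*x} = sup_x {(y-b)*x - a*x^2}
FOC: (y - b) - 2a*x = 0 => x* = (y - b)/(2a)
x* = (5.734 + 10)/(2*2) = 3.9335
f*(5.734) = (y-b)^2/(4a) = (5.734 + 10)^2/(4*2)
= 247.5588/8 = 30.9448


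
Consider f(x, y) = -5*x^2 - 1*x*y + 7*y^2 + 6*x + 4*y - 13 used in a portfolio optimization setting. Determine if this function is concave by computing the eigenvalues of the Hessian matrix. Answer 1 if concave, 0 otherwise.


The Hessian of f(x,y) = -5*x^2 - 1*x*y + 7*y^2 + 6*x + 4*y - 13 is:
H = [[-10, -1], [-1, 14]]
Trace = -10 + 14 = 4
Determinant = -10*14 - (-1)^2 = -141
Discriminant = (4)^2 - 4*-141 = 580.0
Eigenvalues: lambda_1 = -10.0416, lambda_2 = 14.0416
The function is not concave.

0


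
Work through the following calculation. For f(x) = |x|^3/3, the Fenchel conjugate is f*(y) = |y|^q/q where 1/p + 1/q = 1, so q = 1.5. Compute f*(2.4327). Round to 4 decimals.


The conjugate exponent q satisfies 1/p + 1/q = 1.
p = 3, so q = 3/(3 - 1) = 1.5
|y|^q = 2.4327^1.5 = 3.7943
f*(2.4327) = 3.7943 / 1.5 = 2.5295


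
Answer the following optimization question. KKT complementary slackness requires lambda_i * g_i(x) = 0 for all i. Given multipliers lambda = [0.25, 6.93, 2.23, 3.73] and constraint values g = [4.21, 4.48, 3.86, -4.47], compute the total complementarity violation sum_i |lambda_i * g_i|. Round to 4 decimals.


KKT complementary slackness check:
lambda_1 * g_1 = 0.25 * 4.21 = 1.0525
lambda_2 * g_2 = 6.93 * 4.48 = 31.0464
lambda_3 * g_3 = 2.23 * 3.86 = 8.6078
lambda_4 * g_4 = 3.73 * -4.47 = -16.6731
Total violation = 1.0525 + 31.0464 + 8.6078 + 16.6731 = 57.3798


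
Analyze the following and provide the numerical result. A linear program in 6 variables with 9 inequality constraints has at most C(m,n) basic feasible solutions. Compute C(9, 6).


Each vertex corresponds to some choice of n active constraints out of m, so the number of vertices is at most C(m, n) = m! / (n!(m-n)!).
m = 9, n = 6
Numerator: 9 * 8 * 7 * 6 * 5 * 4
Denominator: 6! = 720
C(9, 6) = 84


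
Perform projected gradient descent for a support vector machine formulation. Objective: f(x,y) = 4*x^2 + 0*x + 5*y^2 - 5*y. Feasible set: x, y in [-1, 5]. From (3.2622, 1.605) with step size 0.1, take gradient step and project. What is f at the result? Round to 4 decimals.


Step 1: Compute gradient at (3.2622, 1.605).
grad_x = 2*4*3.2622 + 0 = 26.0976
grad_y = 2*5*1.605 - 5 = 11.05
Step 2: Gradient step.
x_raw = 3.2622 - 0.1*26.0976 = 0.6524
y_raw = 1.605 - 0.1*11.05 = 0.5
Step 3: Project onto [-1, 5].
x_proj = clip(0.6524) = 0.6524
y_proj = clip(0.5) = 0.5
Step 4: Evaluate f.
f(0.6524, 0.5) = 0.4527


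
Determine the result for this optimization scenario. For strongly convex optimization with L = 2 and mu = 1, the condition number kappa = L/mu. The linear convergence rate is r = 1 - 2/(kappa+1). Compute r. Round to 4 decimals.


Step 1: Compute the condition number.
kappa = L/mu = 2/1 = 2.0
Step 2: Compute the convergence rate.
r = 1 - 2/(kappa + 1) = 1 - 2*mu/(L + mu) = (L - mu)/(L + mu) = 1/3 = 0.3333


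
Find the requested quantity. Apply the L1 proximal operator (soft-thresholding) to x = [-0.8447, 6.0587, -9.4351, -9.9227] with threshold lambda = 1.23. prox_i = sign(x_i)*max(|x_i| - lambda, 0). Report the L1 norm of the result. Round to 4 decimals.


Soft-thresholding with lambda = 1.23:
prox(-0.8447) = sign(-0.8447)*max(|-0.8447| - 1.23, 0) = 0.0
prox(6.0587) = sign(6.0587)*max(|6.0587| - 1.23, 0) = 4.8287
prox(-9.4351) = sign(-9.4351)*max(|-9.4351| - 1.23, 0) = -8.2051
prox(-9.9227) = sign(-9.9227)*max(|-9.9227| - 1.23, 0) = -8.6927
prox(x) = [0.0, 4.8287, -8.2051, -8.6927]
||prox(x)||_1 = 0.0 + 4.8287 + 8.2051 + 8.6927 = 21.7265


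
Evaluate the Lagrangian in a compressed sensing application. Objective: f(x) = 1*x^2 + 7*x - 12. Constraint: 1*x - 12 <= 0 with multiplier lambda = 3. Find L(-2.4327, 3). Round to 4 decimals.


Step 1: Evaluate f(x).
f(-2.4327) = 1*(-2.4327)^2 + 7*(-2.4327) - 12 = -23.1109
Step 2: Evaluate g(x).
g(-2.4327) = 1*-2.4327 - 12 = -14.4327
Step 3: Compute Lagrangian.
L = -23.1109 + 3*-14.4327 = -66.409


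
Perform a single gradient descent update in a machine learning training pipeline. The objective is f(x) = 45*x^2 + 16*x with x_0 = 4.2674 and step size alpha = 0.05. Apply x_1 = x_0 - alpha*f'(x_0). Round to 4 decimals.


We compute the gradient at x_0 and apply the update.
f'(x) = 90*x + 16
f'(4.2674) = 90*4.2674 + 16 = 400.066
x_1 = 4.2674 - 0.05*400.066 = -15.7359


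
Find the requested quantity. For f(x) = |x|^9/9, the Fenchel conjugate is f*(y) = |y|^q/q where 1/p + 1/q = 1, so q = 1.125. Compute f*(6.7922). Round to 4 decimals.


The conjugate exponent q satisfies 1/p + 1/q = 1.
p = 9, so q = 9/(9 - 1) = 1.125
|y|^q = 6.7922^1.125 = 8.63
f*(6.7922) = 8.63 / 1.125 = 7.6711


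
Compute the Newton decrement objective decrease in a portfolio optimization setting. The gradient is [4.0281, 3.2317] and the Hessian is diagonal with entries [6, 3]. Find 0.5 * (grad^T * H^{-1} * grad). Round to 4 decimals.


Step 1: H is diagonal, so H^(-1) * g = [0.6714, 1.0772].
Step 2: g^T H^(-1) g = sum_i g_i^2 / H_ii
  = (4.0281)^2/6 + (3.2317)^2/3
  = 2.7043 + 3.4813 = 6.1856
Step 3: Objective decrease = 0.5 * g^T H^(-1) g = 3.0928


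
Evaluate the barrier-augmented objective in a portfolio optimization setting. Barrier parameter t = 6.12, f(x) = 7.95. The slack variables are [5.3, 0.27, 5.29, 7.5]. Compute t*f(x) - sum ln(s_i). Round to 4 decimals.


Step 1: Compute log-barrier.
ln values: [1.6677, -1.3093, 1.6658, 2.0149]
phi = -(1.6677 - 1.3093 + 1.6658 + 2.0149) = -4.0391
Step 2: Compute augmented objective.
t*f(x) = 6.12*7.95 = 48.654
Total = 48.654 - 4.0391 = 44.6149


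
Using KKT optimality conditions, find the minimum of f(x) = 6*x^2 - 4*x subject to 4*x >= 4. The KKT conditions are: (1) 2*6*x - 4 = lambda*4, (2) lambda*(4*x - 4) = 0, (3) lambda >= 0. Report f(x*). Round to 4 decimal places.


Step 1: Try lambda = 0 (constraint inactive).
x_unc = 4/(2*6) = 0.3333
Check: 4*0.3333 = 1.3332 < 4 -- violated!
Step 2: Constraint must be active: 4*x = 4
x* = 4/4 = 1.0
lambda = (2*6*1.0 - 4)/4 = 2.0
Step 3: Compute optimal value.
f(x*) = 6*1.0^2 - 4*1.0 = 2.0


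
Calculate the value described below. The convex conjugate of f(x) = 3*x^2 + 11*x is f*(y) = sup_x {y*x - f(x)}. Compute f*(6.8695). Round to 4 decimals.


f*(y) = sup_x {y*x - a*x^2 - b*x} = sup_x {(y-b)*x - a*x^2}
FOC: (y - b) - 2a*x = 0 => x* = (y - b)/(2a)
x* = (6.8695 - 11)/(2*3) = -0.6884
f*(6.8695) = (y-b)^2/(4a) = (6.8695 - 11)^2/(4*3)
= 17.061/12 = 1.4218


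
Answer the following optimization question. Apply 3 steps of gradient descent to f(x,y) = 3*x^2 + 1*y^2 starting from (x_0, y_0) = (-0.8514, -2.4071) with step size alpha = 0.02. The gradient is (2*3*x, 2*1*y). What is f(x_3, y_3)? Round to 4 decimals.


Gradient descent on f(x,y) = 3*x^2 + 1*y^2.
Starting point: (-0.8514, -2.4071), alpha = 0.02
Step 1: grad_x = 2*3*-0.8514 = -5.1084, grad_y = 2*1*-2.4071 = -4.8142
  x_1 = -0.8514 - 0.02*-5.1084 = -0.7492
  y_1 = -2.4071 - 0.02*-4.8142 = -2.3108
Step 2: grad_x = 2*3*-0.7492 = -4.4954, grad_y = 2*1*-2.3108 = -4.6216
  x_2 = -0.7492 - 0.02*-4.4954 = -0.6593
  y_2 = -2.3108 - 0.02*-4.6216 = -2.2184
Step 3: grad_x = 2*3*-0.6593 = -3.9559, grad_y = 2*1*-2.2184 = -4.4368
  x_3 = -0.6593 - 0.02*-3.9559 = -0.5802
  y_3 = -2.2184 - 0.02*-4.4368 = -2.1296
f(-0.5802, -2.1296) = 3*(-0.5802)^2 + 1*(-2.1296)^2 = 5.5453


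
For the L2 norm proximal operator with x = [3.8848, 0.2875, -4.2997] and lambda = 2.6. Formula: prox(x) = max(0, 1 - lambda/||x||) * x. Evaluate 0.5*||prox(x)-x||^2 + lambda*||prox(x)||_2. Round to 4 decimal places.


Step 1: Compute ||x||.
||x|| = 5.8019
Step 2: Compute scaling factor.
scale = max(0, 1 - 2.6/5.8019) = 0.5519
Step 3: prox(x) = [2.1439, 0.1587, -2.3729]
||prox(x)|| = 3.2019
Step 4: Proximal objective.
0.5*||prox-x||^2 = 3.38
lambda*||prox|| = 8.3249
Total = 11.7049


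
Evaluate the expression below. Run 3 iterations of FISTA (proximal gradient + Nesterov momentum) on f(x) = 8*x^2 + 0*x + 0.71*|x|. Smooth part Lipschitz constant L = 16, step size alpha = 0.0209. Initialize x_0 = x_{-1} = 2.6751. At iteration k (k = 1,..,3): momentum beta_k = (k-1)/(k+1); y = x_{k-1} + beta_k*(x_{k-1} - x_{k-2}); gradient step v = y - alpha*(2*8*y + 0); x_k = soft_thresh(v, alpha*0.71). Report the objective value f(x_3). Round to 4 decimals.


FISTA on f(x) = 8*x^2 + 0*x + 0.71*|x|
L = 16, alpha = 0.0209
Iteration 1: beta = 0.0, y = 2.6751 + 0.0*(2.6751 - 2.6751) = 2.6751
  grad(y) = 42.8016, v = y - alpha*grad = 1.7805
  prox(v) = soft_thresh(1.7805, 0.0148) = 1.7657
Iteration 2: beta = 0.3333, y = 1.7657 + 0.3333*(1.7657 - 2.6751) = 1.4626
  grad(y) = 23.4012, v = y - alpha*grad = 0.9735
  prox(v) = soft_thresh(0.9735, 0.0148) = 0.9587
Iteration 3: beta = 0.5, y = 0.9587 + 0.5*(0.9587 - 1.7657) = 0.5551
  grad(y) = 8.882, v = y - alpha*grad = 0.3695
  prox(v) = soft_thresh(0.3695, 0.0148) = 0.3547
f(x_3) = 8*0.3547^2 + 0*0.3547 + 0.71*|0.3547| = 1.258


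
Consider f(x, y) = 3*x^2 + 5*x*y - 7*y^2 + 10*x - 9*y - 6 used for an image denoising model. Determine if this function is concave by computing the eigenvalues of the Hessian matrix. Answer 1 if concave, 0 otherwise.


The Hessian of f(x,y) = 3*x^2 + 5*x*y - 7*y^2 + 10*x - 9*y - 6 is:
H = [[6, 5], [5, -14]]
Trace = 6 - 14 = -8
Determinant = 6*-14 - (5)^2 = -109
Discriminant = (-8)^2 - 4*-109 = 500.0
Eigenvalues: lambda_1 = -15.1803, lambda_2 = 7.1803
The function is not concave.

0


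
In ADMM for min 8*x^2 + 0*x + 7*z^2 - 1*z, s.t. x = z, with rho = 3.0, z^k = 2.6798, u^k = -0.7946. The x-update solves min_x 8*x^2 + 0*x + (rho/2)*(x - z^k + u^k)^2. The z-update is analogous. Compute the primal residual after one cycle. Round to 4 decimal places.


ADMM iteration with rho = 3.0, z^k = 2.6798, u^k = -0.7946
Step 1: x-update.
Minimize 8*x^2 + 0*x + (3.0/2)*(x - 2.6798 - 0.7946)^2
FOC: (2*8 + 3.0)*x = 0 + 3.0*(2.6798 + 0.7946)
x^{k+1} = 0.5486
Step 2: z-update.
Minimize 7*z^2 - 1*z + (3.0/2)*(0.5486 - z - 0.7946)^2
FOC: (2*7 + 3.0)*z = 1 + 3.0*(0.5486 - 0.7946)
z^{k+1} = 0.0154
Step 3: u-update.
u^{k+1} = -0.7946 + 0.5486 - 0.0154 = -0.2614
Step 4: Primal residual = |0.5486 - 0.0154| = 0.5332


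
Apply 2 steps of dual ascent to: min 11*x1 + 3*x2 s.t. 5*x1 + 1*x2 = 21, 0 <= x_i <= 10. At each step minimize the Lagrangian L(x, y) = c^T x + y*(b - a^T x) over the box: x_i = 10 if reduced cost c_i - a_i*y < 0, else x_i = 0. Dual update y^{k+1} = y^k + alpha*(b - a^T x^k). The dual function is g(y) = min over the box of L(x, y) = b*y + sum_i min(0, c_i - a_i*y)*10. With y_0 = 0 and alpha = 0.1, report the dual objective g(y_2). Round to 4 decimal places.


Dual ascent for LP: min 11*x1 + 3*x2, 5*x1 + 1*x2 = 21, 0 <= x_i <= 10
Step 1: y^k = 0.0, reduced costs: (11.0, 3.0)
  x^k = (0.0, 0.0), subgradient = b - a^T x = 21.0
  y^{k+1} = 0.0 + 0.1*21.0 = 2.1
Step 2: y^k = 2.1, reduced costs: (0.5, 0.9)
  x^k = (0.0, 0.0), subgradient = b - a^T x = 21.0
  y^{k+1} = 2.1 + 0.1*21.0 = 4.2
Dual objective at y_2 = 4.2: reduced costs (-10.0, -1.2), box minimizer x = (10.0, 10.0)
g(y_2) = b*y + (c1 - a1*y)*x1 + (c2 - a2*y)*x2 = 21*4.2 + (-10.0)*10.0 + (-1.2)*10.0 = 88.2 - 100.0 - 12.0 = -23.8


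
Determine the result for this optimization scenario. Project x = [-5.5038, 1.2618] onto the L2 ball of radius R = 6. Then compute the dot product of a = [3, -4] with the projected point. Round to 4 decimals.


Step 1: Compute ||x|| (intermediates to 6 decimals).
||x|| = sqrt((-5.5038)^2 + 1.2618^2) = 5.646588
Step 2: Project.
Since ||x|| <= R, proj = x (no scaling needed).
proj(x) = [-5.5038, 1.2618]
Step 3: Dot product.
a^T * proj(x) = 3*(-5.5038) - 4*1.2618 = -21.5586


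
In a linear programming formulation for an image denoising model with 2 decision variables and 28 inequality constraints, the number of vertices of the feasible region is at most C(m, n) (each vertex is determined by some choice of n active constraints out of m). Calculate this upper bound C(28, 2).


Each vertex corresponds to some choice of n active constraints out of m, so the number of vertices is at most C(m, n) = m! / (n!(m-n)!).
m = 28, n = 2
Numerator: 28 * 27
Denominator: 2! = 2
C(28, 2) = 378


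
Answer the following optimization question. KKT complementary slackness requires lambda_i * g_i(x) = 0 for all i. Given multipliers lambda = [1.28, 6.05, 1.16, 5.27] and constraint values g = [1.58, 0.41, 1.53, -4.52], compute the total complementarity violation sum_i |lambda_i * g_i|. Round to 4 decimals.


KKT complementary slackness check:
lambda_1 * g_1 = 1.28 * 1.58 = 2.0224
lambda_2 * g_2 = 6.05 * 0.41 = 2.4805
lambda_3 * g_3 = 1.16 * 1.53 = 1.7748
lambda_4 * g_4 = 5.27 * -4.52 = -23.8204
Total violation = 2.0224 + 2.4805 + 1.7748 + 23.8204 = 30.0981


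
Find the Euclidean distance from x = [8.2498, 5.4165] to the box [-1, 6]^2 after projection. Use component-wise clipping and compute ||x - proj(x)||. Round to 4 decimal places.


Project each component onto [-1, 6].
clip(8.2498) = 6.0, clip(5.4165) = 5.4165
Projection = [6.0, 5.4165]
Squared diffs: [5.0616, 0.0]
Distance = sqrt(5.0616) = 2.2498


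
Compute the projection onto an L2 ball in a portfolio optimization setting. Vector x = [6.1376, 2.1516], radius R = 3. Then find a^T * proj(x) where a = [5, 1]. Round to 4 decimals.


Step 1: Compute ||x|| (intermediates to 6 decimals).
||x|| = sqrt(6.1376^2 + 2.1516^2) = 6.503808
Step 2: Project.
Since ||x|| > R, scale = R/||x|| = 3/6.503808 = 0.461268, proj(x) = scale * x
proj(x) = [2.831078, 0.992464]
Step 3: Dot product.
a^T * proj(x) = 5*2.831078 + 1*0.992464 = 15.1479


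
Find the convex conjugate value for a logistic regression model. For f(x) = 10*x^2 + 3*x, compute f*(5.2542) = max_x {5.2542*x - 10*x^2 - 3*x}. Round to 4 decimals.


f*(y) = sup_x {y*x - a*x^2 - b*x} = sup_x {(y-b)*x - a*x^2}
FOC: (y - b) - 2a*x = 0 => x* = (y - b)/(2a)
x* = (5.2542 - 3)/(2*10) = 0.1127
f*(5.2542) = (y-b)^2/(4a) = (5.2542 - 3)^2/(4*10)
= 5.0814/40 = 0.127


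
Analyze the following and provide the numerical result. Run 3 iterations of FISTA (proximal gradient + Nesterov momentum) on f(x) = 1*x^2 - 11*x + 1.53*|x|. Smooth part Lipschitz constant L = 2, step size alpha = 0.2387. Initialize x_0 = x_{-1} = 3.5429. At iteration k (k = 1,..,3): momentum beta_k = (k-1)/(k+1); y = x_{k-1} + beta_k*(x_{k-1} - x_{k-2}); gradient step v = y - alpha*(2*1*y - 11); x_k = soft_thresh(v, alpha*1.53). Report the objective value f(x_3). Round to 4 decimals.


FISTA on f(x) = 1*x^2 - 11*x + 1.53*|x|
L = 2, alpha = 0.2387
Iteration 1: beta = 0.0, y = 3.5429 + 0.0*(3.5429 - 3.5429) = 3.5429
  grad(y) = -3.9142, v = y - alpha*grad = 4.4772
  prox(v) = soft_thresh(4.4772, 0.3652) = 4.112
Iteration 2: beta = 0.3333, y = 4.112 + 0.3333*(4.112 - 3.5429) = 4.3017
  grad(y) = -2.3966, v = y - alpha*grad = 4.8738
  prox(v) = soft_thresh(4.8738, 0.3652) = 4.5086
Iteration 3: beta = 0.5, y = 4.5086 + 0.5*(4.5086 - 4.112) = 4.7068
  grad(y) = -1.5863, v = y - alpha*grad = 5.0855
  prox(v) = soft_thresh(5.0855, 0.3652) = 4.7203
f(x_3) = 1*4.7203^2 - 11*4.7203 + 1.53*|4.7203| = -22.42


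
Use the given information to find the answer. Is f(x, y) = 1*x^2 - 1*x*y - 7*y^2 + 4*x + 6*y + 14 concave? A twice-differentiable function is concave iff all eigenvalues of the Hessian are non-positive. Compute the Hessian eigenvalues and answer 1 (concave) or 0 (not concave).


The Hessian of f(x,y) = 1*x^2 - 1*x*y - 7*y^2 + 4*x + 6*y + 14 is:
H = [[2, -1], [-1, -14]]
Trace = 2 - 14 = -12
Determinant = 2*-14 - (-1)^2 = -29
Discriminant = (-12)^2 - 4*-29 = 260.0
Eigenvalues: lambda_1 = -14.0623, lambda_2 = 2.0623
The function is not concave.

0


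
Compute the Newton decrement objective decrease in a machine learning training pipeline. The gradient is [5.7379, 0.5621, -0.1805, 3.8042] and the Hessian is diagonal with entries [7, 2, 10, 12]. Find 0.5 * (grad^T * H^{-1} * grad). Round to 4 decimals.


Step 1: H is diagonal, so H^(-1) * g = [0.8197, 0.2811, -0.0181, 0.317].
Step 2: g^T H^(-1) g = sum_i g_i^2 / H_ii
  = (5.7379)^2/7 + (0.5621)^2/2 + (-0.1805)^2/10 + (3.8042)^2/12
  = 4.7034 + 0.158 + 0.0033 + 1.206 = 6.0706
Step 3: Objective decrease = 0.5 * g^T H^(-1) g = 3.0353


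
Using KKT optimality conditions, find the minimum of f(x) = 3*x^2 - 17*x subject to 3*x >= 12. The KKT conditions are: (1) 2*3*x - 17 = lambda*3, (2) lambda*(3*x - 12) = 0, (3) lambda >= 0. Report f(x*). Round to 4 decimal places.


Step 1: Try lambda = 0 (constraint inactive).
x_unc = 17/(2*3) = 2.8333
Check: 3*2.8333 = 8.4999 < 12 -- violated!
Step 2: Constraint must be active: 3*x = 12
x* = 12/3 = 4.0
lambda = (2*3*4.0 - 17)/3 = 2.3333
Step 3: Compute optimal value.
f(x*) = 3*4.0^2 - 17*4.0 = -20.0


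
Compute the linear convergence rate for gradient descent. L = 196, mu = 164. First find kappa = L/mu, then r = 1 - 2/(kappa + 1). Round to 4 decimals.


Step 1: Compute the condition number.
kappa = L/mu = 196/164 = 1.1951
Step 2: Compute the convergence rate.
r = 1 - 2/(kappa + 1) = 1 - 2*mu/(L + mu) = (L - mu)/(L + mu) = 32/360 = 0.0889


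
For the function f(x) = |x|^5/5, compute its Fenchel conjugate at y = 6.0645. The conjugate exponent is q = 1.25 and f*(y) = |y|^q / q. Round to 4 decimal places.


The conjugate exponent q satisfies 1/p + 1/q = 1.
p = 5, so q = 5/(5 - 1) = 1.25
|y|^q = 6.0645^1.25 = 9.5169
f*(6.0645) = 9.5169 / 1.25 = 7.6135


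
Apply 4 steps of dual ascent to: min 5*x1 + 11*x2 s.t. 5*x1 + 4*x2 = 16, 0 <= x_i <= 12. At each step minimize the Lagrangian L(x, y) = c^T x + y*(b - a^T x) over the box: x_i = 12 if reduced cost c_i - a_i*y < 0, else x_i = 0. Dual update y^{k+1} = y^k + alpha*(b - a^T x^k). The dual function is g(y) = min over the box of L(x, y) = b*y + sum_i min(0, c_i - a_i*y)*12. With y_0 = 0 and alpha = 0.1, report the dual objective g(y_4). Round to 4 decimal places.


Dual ascent for LP: min 5*x1 + 11*x2, 5*x1 + 4*x2 = 16, 0 <= x_i <= 12
Step 1: y^k = 0.0, reduced costs: (5.0, 11.0)
  x^k = (0.0, 0.0), subgradient = b - a^T x = 16.0
  y^{k+1} = 0.0 + 0.1*16.0 = 1.6
Step 2: y^k = 1.6, reduced costs: (-3.0, 4.6)
  x^k = (12.0, 0.0), subgradient = b - a^T x = -44.0
  y^{k+1} = 1.6 + 0.1*-44.0 = -2.8
Step 3: y^k = -2.8, reduced costs: (19.0, 22.2)
  x^k = (0.0, 0.0), subgradient = b - a^T x = 16.0
  y^{k+1} = -2.8 + 0.1*16.0 = -1.2
Step 4: y^k = -1.2, reduced costs: (11.0, 15.8)
  x^k = (0.0, 0.0), subgradient = b - a^T x = 16.0
  y^{k+1} = -1.2 + 0.1*16.0 = 0.4
Dual objective at y_4 = 0.4: reduced costs (3.0, 9.4), box minimizer x = (0.0, 0.0)
g(y_4) = b*y + (c1 - a1*y)*x1 + (c2 - a2*y)*x2 = 16*0.4 + 3.0*0.0 + 9.4*0.0 = 6.4 + 0.0 + 0.0 = 6.4


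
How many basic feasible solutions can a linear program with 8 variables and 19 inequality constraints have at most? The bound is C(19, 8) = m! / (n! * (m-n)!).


Each vertex corresponds to some choice of n active constraints out of m, so the number of vertices is at most C(m, n) = m! / (n!(m-n)!).
m = 19, n = 8
Numerator: 19 * 18 * 17 * 16 * 15 * 14 * 13 * 12
Denominator: 8! = 40320
C(19, 8) = 75582


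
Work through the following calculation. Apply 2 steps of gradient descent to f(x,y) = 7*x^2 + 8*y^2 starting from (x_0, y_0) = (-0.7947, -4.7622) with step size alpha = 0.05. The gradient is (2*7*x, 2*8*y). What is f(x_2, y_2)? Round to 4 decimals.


Gradient descent on f(x,y) = 7*x^2 + 8*y^2.
Starting point: (-0.7947, -4.7622), alpha = 0.05
Step 1: grad_x = 2*7*-0.7947 = -11.1258, grad_y = 2*8*-4.7622 = -76.1952
  x_1 = -0.7947 - 0.05*-11.1258 = -0.2384
  y_1 = -4.7622 - 0.05*-76.1952 = -0.9524
Step 2: grad_x = 2*7*-0.2384 = -3.3377, grad_y = 2*8*-0.9524 = -15.239
  x_2 = -0.2384 - 0.05*-3.3377 = -0.0715
  y_2 = -0.9524 - 0.05*-15.239 = -0.1905
f(-0.0715, -0.1905) = 7*(-0.0715)^2 + 8*(-0.1905)^2 = 0.3261


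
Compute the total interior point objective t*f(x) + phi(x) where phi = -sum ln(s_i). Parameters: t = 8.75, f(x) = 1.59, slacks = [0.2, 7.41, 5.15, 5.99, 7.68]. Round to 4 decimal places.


Step 1: Compute log-barrier.
ln values: [-1.6094, 2.0028, 1.639, 1.7901, 2.0386]
phi = -(-1.6094 + 2.0028 + 1.639 + 1.7901 + 2.0386) = -5.8611
Step 2: Compute augmented objective.
t*f(x) = 8.75*1.59 = 13.9125
Total = 13.9125 - 5.8611 = 8.0514


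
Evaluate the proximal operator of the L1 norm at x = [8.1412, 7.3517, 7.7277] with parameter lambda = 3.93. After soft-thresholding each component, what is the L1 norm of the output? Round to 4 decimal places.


Soft-thresholding with lambda = 3.93:
prox(8.1412) = sign(8.1412)*max(|8.1412| - 3.93, 0) = 4.2112
prox(7.3517) = sign(7.3517)*max(|7.3517| - 3.93, 0) = 3.4217
prox(7.7277) = sign(7.7277)*max(|7.7277| - 3.93, 0) = 3.7977
prox(x) = [4.2112, 3.4217, 3.7977]
||prox(x)||_1 = 4.2112 + 3.4217 + 3.7977 = 11.4306


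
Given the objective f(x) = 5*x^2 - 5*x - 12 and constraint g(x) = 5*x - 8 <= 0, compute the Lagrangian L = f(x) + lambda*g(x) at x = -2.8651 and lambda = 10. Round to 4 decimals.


Step 1: Evaluate f(x).
f(-2.8651) = 5*(-2.8651)^2 - 5*(-2.8651) - 12 = 43.3695
Step 2: Evaluate g(x).
g(-2.8651) = 5*-2.8651 - 8 = -22.3255
Step 3: Compute Lagrangian.
L = 43.3695 + 10*-22.3255 = -179.8855


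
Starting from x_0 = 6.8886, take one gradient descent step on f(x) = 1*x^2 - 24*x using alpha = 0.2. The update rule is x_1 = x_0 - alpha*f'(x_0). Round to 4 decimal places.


We compute the gradient at x_0 and apply the update.
f'(x) = 2*x - 24
f'(6.8886) = 2*6.8886 - 24 = -10.2228
x_1 = 6.8886 - 0.2*-10.2228 = 8.9332


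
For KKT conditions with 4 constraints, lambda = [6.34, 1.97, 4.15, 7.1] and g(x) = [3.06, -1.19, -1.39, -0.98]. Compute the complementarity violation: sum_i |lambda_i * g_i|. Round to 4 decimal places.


KKT complementary slackness check:
lambda_1 * g_1 = 6.34 * 3.06 = 19.4004
lambda_2 * g_2 = 1.97 * -1.19 = -2.3443
lambda_3 * g_3 = 4.15 * -1.39 = -5.7685
lambda_4 * g_4 = 7.1 * -0.98 = -6.958
Total violation = 19.4004 + 2.3443 + 5.7685 + 6.958 = 34.4712


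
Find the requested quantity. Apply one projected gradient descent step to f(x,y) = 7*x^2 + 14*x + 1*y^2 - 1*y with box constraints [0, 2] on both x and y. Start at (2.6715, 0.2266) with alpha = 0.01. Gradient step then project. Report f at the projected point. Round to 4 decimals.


Step 1: Compute gradient at (2.6715, 0.2266).
grad_x = 2*7*2.6715 + 14 = 51.401
grad_y = 2*1*0.2266 - 1 = -0.5468
Step 2: Gradient step.
x_raw = 2.6715 - 0.01*51.401 = 2.1575
y_raw = 0.2266 - 0.01*-0.5468 = 0.2321
Step 3: Project onto [0, 2].
x_proj = clip(2.1575) = 2.0
y_proj = clip(0.2321) = 0.2321
Step 4: Evaluate f.
f(2.0, 0.2321) = 55.8218


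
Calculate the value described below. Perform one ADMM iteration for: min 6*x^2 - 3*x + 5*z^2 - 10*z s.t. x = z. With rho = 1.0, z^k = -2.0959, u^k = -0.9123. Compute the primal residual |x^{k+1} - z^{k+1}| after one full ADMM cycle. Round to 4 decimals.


ADMM iteration with rho = 1.0, z^k = -2.0959, u^k = -0.9123
Step 1: x-update.
Minimize 6*x^2 - 3*x + (1.0/2)*(x + 2.0959 - 0.9123)^2
FOC: (2*6 + 1.0)*x = 3 + 1.0*(-2.0959 + 0.9123)
x^{k+1} = 0.1397
Step 2: z-update.
Minimize 5*z^2 - 10*z + (1.0/2)*(0.1397 - z - 0.9123)^2
FOC: (2*5 + 1.0)*z = 10 + 1.0*(0.1397 - 0.9123)
z^{k+1} = 0.8389
Step 3: u-update.
u^{k+1} = -0.9123 + 0.1397 - 0.8389 = -1.6114
Step 4: Primal residual = |0.1397 - 0.8389| = 0.6991


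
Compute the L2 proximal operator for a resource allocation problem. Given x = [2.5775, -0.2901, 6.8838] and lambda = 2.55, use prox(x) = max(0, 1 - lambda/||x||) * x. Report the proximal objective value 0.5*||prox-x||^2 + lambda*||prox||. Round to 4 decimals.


Step 1: Compute ||x||.
||x|| = 7.3562
Step 2: Compute scaling factor.
scale = max(0, 1 - 2.55/7.3562) = 0.6534
Step 3: prox(x) = [1.684, -0.1895, 4.4976]
||prox(x)|| = 4.8062
Step 4: Proximal objective.
0.5*||prox-x||^2 = 3.2513
lambda*||prox|| = 12.2558
Total = 15.5072


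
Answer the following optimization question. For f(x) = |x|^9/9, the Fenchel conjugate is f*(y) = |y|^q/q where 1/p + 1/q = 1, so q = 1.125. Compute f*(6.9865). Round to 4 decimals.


The conjugate exponent q satisfies 1/p + 1/q = 1.
p = 9, so q = 9/(9 - 1) = 1.125
|y|^q = 6.9865^1.125 = 8.9082
f*(6.9865) = 8.9082 / 1.125 = 7.9184


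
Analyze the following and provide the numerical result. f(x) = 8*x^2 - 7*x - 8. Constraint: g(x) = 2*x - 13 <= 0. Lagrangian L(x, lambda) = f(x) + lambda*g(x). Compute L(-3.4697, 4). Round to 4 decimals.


Step 1: Evaluate f(x).
f(-3.4697) = 8*(-3.4697)^2 - 7*(-3.4697) - 8 = 112.5984
Step 2: Evaluate g(x).
g(-3.4697) = 2*-3.4697 - 13 = -19.9394
Step 3: Compute Lagrangian.
L = 112.5984 + 4*-19.9394 = 32.8408


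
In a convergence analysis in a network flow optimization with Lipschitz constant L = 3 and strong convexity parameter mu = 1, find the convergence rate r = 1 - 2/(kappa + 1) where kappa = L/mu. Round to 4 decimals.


Step 1: Compute the condition number.
kappa = L/mu = 3/1 = 3.0
Step 2: Compute the convergence rate.
r = 1 - 2/(kappa + 1) = 1 - 2*mu/(L + mu) = (L - mu)/(L + mu) = 2/4 = 0.5


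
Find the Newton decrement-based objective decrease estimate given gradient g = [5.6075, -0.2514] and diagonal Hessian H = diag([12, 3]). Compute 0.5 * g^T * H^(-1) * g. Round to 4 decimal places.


Step 1: H is diagonal, so H^(-1) * g = [0.4673, -0.0838].
Step 2: g^T H^(-1) g = sum_i g_i^2 / H_ii
  = (5.6075)^2/12 + (-0.2514)^2/3
  = 2.6203 + 0.0211 = 2.6414
Step 3: Objective decrease = 0.5 * g^T H^(-1) g = 1.3207


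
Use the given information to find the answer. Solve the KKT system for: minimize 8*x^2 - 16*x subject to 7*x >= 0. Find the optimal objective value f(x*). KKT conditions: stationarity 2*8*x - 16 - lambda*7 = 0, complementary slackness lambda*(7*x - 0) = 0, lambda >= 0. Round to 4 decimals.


Step 1: Try lambda = 0 (constraint inactive).
Stationarity: 2*8*x - 16 = 0
x* = 16/(2*8) = 1.0
Check constraint: 7*1.0 = 7.0 >= 0 -- satisfied.
Step 2: Compute optimal value.
f(x*) = 8*1.0^2 - 16*1.0 = -8.0


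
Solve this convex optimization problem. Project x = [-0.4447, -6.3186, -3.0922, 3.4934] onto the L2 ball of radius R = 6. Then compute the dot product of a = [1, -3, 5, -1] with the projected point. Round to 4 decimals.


Step 1: Compute ||x|| (intermediates to 6 decimals).
||x|| = sqrt((-0.4447)^2 + (-6.3186)^2 + (-3.0922)^2 + 3.4934^2) = 7.866893
Step 2: Project.
Since ||x|| > R, scale = R/||x|| = 6/7.866893 = 0.76269, proj(x) = scale * x
proj(x) = [-0.339168, -4.819133, -2.35839, 2.664381]
Step 3: Dot product.
a^T * proj(x) = 1*(-0.339168) - 3*(-4.819133) + 5*(-2.35839) - 1*2.664381 = -0.3381


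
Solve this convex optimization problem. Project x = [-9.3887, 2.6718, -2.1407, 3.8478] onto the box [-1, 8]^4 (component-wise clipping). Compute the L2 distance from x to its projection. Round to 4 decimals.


Project each component onto [-1, 8].
clip(-9.3887) = -1.0, clip(2.6718) = 2.6718, clip(-2.1407) = -1.0, clip(3.8478) = 3.8478
Projection = [-1.0, 2.6718, -1.0, 3.8478]
Squared diffs: [70.3703, 0.0, 1.3012, 0.0]
Distance = sqrt(71.6715) = 8.4659


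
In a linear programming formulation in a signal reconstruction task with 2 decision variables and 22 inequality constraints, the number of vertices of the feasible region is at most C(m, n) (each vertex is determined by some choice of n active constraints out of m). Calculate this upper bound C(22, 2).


Each vertex corresponds to some choice of n active constraints out of m, so the number of vertices is at most C(m, n) = m! / (n!(m-n)!).
m = 22, n = 2
Numerator: 22 * 21
Denominator: 2! = 2
C(22, 2) = 231


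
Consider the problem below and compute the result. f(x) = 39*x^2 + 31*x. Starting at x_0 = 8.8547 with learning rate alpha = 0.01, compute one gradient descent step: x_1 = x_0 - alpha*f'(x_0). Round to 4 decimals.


We compute the gradient at x_0 and apply the update.
f'(x) = 78*x + 31
f'(8.8547) = 78*8.8547 + 31 = 721.6666
x_1 = 8.8547 - 0.01*721.6666 = 1.638


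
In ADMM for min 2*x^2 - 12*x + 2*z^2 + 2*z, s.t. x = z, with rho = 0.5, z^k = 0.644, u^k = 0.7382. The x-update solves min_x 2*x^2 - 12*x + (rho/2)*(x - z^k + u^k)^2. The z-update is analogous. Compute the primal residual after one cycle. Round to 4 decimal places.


ADMM iteration with rho = 0.5, z^k = 0.644, u^k = 0.7382
Step 1: x-update.
Minimize 2*x^2 - 12*x + (0.5/2)*(x - 0.644 + 0.7382)^2
FOC: (2*2 + 0.5)*x = 12 + 0.5*(0.644 - 0.7382)
x^{k+1} = 2.6562
Step 2: z-update.
Minimize 2*z^2 + 2*z + (0.5/2)*(2.6562 - z + 0.7382)^2
FOC: (2*2 + 0.5)*z = -2 + 0.5*(2.6562 + 0.7382)
z^{k+1} = -0.0673
Step 3: u-update.
u^{k+1} = 0.7382 + 2.6562 + 0.0673 = 3.4617
Step 4: Primal residual = |2.6562 + 0.0673| = 2.7235


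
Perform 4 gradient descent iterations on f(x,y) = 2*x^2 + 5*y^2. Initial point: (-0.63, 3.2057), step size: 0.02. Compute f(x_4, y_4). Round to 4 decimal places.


Gradient descent on f(x,y) = 2*x^2 + 5*y^2.
Starting point: (-0.63, 3.2057), alpha = 0.02
Step 1: grad_x = 2*2*-0.63 = -2.52, grad_y = 2*5*3.2057 = 32.057
  x_1 = -0.63 - 0.02*-2.52 = -0.5796
  y_1 = 3.2057 - 0.02*32.057 = 2.5646
Step 2: grad_x = 2*2*-0.5796 = -2.3184, grad_y = 2*5*2.5646 = 25.6456
  x_2 = -0.5796 - 0.02*-2.3184 = -0.5332
  y_2 = 2.5646 - 0.02*25.6456 = 2.0516
Step 3: grad_x = 2*2*-0.5332 = -2.1329, grad_y = 2*5*2.0516 = 20.5165
  x_3 = -0.5332 - 0.02*-2.1329 = -0.4906
  y_3 = 2.0516 - 0.02*20.5165 = 1.6413
Step 4: grad_x = 2*2*-0.4906 = -1.9623, grad_y = 2*5*1.6413 = 16.4132
  x_4 = -0.4906 - 0.02*-1.9623 = -0.4513
  y_4 = 1.6413 - 0.02*16.4132 = 1.3131
f(-0.4513, 1.3131) = 2*(-0.4513)^2 + 5*1.3131^2 = 9.028


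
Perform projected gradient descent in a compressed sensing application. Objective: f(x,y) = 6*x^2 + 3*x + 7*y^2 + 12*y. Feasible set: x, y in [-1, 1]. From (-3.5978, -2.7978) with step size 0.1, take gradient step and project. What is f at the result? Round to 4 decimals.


Step 1: Compute gradient at (-3.5978, -2.7978).
grad_x = 2*6*-3.5978 + 3 = -40.1736
grad_y = 2*7*-2.7978 + 12 = -27.1692
Step 2: Gradient step.
x_raw = -3.5978 - 0.1*-40.1736 = 0.4196
y_raw = -2.7978 - 0.1*-27.1692 = -0.0809
Step 3: Project onto [-1, 1].
x_proj = clip(0.4196) = 0.4196
y_proj = clip(-0.0809) = -0.0809
Step 4: Evaluate f.
f(0.4196, -0.0809) = 1.3901


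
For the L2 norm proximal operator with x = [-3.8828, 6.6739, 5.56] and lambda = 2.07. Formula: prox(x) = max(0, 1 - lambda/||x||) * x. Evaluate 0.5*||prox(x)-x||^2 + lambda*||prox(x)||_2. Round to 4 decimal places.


Step 1: Compute ||x||.
||x|| = 9.5148
Step 2: Compute scaling factor.
scale = max(0, 1 - 2.07/9.5148) = 0.7824
Step 3: prox(x) = [-3.0381, 5.2219, 4.3504]
||prox(x)|| = 7.4448
Step 4: Proximal objective.
0.5*||prox-x||^2 = 2.1425
lambda*||prox|| = 15.4107
Total = 17.5531


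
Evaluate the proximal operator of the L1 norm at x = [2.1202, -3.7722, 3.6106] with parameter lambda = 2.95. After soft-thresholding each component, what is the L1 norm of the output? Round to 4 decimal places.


Soft-thresholding with lambda = 2.95:
prox(2.1202) = sign(2.1202)*max(|2.1202| - 2.95, 0) = 0.0
prox(-3.7722) = sign(-3.7722)*max(|-3.7722| - 2.95, 0) = -0.8222
prox(3.6106) = sign(3.6106)*max(|3.6106| - 2.95, 0) = 0.6606
prox(x) = [0.0, -0.8222, 0.6606]
||prox(x)||_1 = 0.0 + 0.8222 + 0.6606 = 1.4828


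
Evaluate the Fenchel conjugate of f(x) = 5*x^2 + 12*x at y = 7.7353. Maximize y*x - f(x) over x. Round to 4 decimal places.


f*(y) = sup_x {y*x - a*x^2 - b*x} = sup_x {(y-b)*x - a*x^2}
FOC: (y - b) - 2a*x = 0 => x* = (y - b)/(2a)
x* = (7.7353 - 12)/(2*5) = -0.4265
f*(7.7353) = (y-b)^2/(4a) = (7.7353 - 12)^2/(4*5)
= 18.1877/20 = 0.9094


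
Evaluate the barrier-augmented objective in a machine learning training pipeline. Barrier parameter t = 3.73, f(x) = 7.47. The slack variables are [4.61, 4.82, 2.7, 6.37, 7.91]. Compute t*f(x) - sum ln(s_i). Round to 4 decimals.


Step 1: Compute log-barrier.
ln values: [1.5282, 1.5728, 0.9933, 1.8516, 2.0681]
phi = -(1.5282 + 1.5728 + 0.9933 + 1.8516 + 2.0681) = -8.014
Step 2: Compute augmented objective.
t*f(x) = 3.73*7.47 = 27.8631
Total = 27.8631 - 8.014 = 19.8491


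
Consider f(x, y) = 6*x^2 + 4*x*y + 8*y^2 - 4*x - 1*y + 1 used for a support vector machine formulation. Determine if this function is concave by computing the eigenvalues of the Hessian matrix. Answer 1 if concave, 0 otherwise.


The Hessian of f(x,y) = 6*x^2 + 4*x*y + 8*y^2 - 4*x - 1*y + 1 is:
H = [[12, 4], [4, 16]]
Trace = 12 + 16 = 28
Determinant = 12*16 - (4)^2 = 176
Discriminant = (28)^2 - 4*176 = 80.0
Eigenvalues: lambda_1 = 9.5279, lambda_2 = 18.4721
The function is not concave.

0


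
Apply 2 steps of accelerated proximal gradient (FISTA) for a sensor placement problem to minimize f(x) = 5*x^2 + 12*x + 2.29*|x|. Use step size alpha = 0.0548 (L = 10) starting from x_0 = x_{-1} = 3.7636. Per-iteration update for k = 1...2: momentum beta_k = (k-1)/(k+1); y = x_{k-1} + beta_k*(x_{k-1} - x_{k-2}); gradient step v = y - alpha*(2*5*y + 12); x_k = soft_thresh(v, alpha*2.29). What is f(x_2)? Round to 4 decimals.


FISTA on f(x) = 5*x^2 + 12*x + 2.29*|x|
L = 10, alpha = 0.0548
Iteration 1: beta = 0.0, y = 3.7636 + 0.0*(3.7636 - 3.7636) = 3.7636
  grad(y) = 49.636, v = y - alpha*grad = 1.0435
  prox(v) = soft_thresh(1.0435, 0.1255) = 0.9181
Iteration 2: beta = 0.3333, y = 0.9181 + 0.3333*(0.9181 - 3.7636) = -0.0305
  grad(y) = 11.6954, v = y - alpha*grad = -0.6714
  prox(v) = soft_thresh(-0.6714, 0.1255) = -0.5459
f(x_2) = 5*(-0.5459)^2 + 12*(-0.5459) + 2.29*|-0.5459| = -3.8106


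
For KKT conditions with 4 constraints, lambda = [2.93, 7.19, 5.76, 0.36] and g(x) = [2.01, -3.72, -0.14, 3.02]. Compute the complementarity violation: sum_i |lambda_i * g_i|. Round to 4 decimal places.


KKT complementary slackness check:
lambda_1 * g_1 = 2.93 * 2.01 = 5.8893
lambda_2 * g_2 = 7.19 * -3.72 = -26.7468
lambda_3 * g_3 = 5.76 * -0.14 = -0.8064
lambda_4 * g_4 = 0.36 * 3.02 = 1.0872
Total violation = 5.8893 + 26.7468 + 0.8064 + 1.0872 = 34.5297


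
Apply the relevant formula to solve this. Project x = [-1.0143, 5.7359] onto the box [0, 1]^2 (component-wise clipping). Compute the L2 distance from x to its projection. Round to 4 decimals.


Project each component onto [0, 1].
clip(-1.0143) = 0.0, clip(5.7359) = 1.0
Projection = [0.0, 1.0]
Squared diffs: [1.0288, 22.4287]
Distance = sqrt(23.4575) = 4.8433


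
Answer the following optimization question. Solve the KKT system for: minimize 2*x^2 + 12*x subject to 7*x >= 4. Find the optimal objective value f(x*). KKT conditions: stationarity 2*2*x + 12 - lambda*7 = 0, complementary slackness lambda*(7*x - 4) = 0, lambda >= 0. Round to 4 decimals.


Step 1: Try lambda = 0 (constraint inactive).
x_unc = -12/(2*2) = -3.0
Check: 7*-3.0 = -21.0 < 4 -- violated!
Step 2: Constraint must be active: 7*x = 4
x* = 4/7 = 0.5714 (rounded; the exact value 4/7 is used below)
lambda = (2*2*(4/7) + 12)/7 = 2.0408
Step 3: Compute optimal value.
f(x*) = 2*(4/7)^2 + 12*(4/7) = 7.5102


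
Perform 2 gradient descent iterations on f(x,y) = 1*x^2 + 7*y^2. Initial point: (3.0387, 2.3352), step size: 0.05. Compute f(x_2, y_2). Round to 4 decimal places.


Gradient descent on f(x,y) = 1*x^2 + 7*y^2.
Starting point: (3.0387, 2.3352), alpha = 0.05
Step 1: grad_x = 2*1*3.0387 = 6.0774, grad_y = 2*7*2.3352 = 32.6928
  x_1 = 3.0387 - 0.05*6.0774 = 2.7348
  y_1 = 2.3352 - 0.05*32.6928 = 0.7006
Step 2: grad_x = 2*1*2.7348 = 5.4697, grad_y = 2*7*0.7006 = 9.8078
  x_2 = 2.7348 - 0.05*5.4697 = 2.4613
  y_2 = 0.7006 - 0.05*9.8078 = 0.2102
f(2.4613, 0.2102) = 1*2.4613^2 + 7*0.2102^2 = 6.3674


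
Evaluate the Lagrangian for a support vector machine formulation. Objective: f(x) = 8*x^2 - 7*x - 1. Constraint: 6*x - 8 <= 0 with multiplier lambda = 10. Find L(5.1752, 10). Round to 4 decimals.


Step 1: Evaluate f(x).
f(5.1752) = 8*5.1752^2 - 7*5.1752 - 1 = 177.0352
Step 2: Evaluate g(x).
g(5.1752) = 6*5.1752 - 8 = 23.0512
Step 3: Compute Lagrangian.
L = 177.0352 + 10*23.0512 = 407.5472


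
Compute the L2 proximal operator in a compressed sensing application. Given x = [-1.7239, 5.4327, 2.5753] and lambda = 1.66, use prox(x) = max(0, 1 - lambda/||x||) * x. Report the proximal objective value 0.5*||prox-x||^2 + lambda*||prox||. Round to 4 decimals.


Step 1: Compute ||x||.
||x|| = 6.2545
Step 2: Compute scaling factor.
scale = max(0, 1 - 1.66/6.2545) = 0.7346
Step 3: prox(x) = [-1.2664, 3.9908, 1.8918]
||prox(x)|| = 4.5945
Step 4: Proximal objective.
0.5*||prox-x||^2 = 1.3778
lambda*||prox|| = 7.6269
Total = 9.0046


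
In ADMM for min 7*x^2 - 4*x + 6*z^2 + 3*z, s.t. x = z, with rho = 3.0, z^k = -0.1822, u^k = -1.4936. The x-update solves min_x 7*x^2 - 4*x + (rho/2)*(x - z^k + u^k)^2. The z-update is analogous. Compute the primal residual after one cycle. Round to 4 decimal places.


ADMM iteration with rho = 3.0, z^k = -0.1822, u^k = -1.4936
Step 1: x-update.
Minimize 7*x^2 - 4*x + (3.0/2)*(x + 0.1822 - 1.4936)^2
FOC: (2*7 + 3.0)*x = 4 + 3.0*(-0.1822 + 1.4936)
x^{k+1} = 0.4667
Step 2: z-update.
Minimize 6*z^2 + 3*z + (3.0/2)*(0.4667 - z - 1.4936)^2
FOC: (2*6 + 3.0)*z = -3 + 3.0*(0.4667 - 1.4936)
z^{k+1} = -0.4054
Step 3: u-update.
u^{k+1} = -1.4936 + 0.4667 + 0.4054 = -0.6215
Step 4: Primal residual = |0.4667 + 0.4054| = 0.8721


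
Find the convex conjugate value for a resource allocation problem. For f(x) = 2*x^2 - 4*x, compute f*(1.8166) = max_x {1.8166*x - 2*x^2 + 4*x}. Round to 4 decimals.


f*(y) = sup_x {y*x - a*x^2 - b*x} = sup_x {(y-b)*x - a*x^2}
FOC: (y - b) - 2a*x = 0 => x* = (y - b)/(2a)
x* = (1.8166 + 4)/(2*2) = 1.4542
f*(1.8166) = (y-b)^2/(4a) = (1.8166 + 4)^2/(4*2)
= 33.8328/8 = 4.2291


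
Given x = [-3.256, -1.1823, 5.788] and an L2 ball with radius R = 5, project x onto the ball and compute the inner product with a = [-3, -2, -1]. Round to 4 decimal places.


Step 1: Compute ||x|| (intermediates to 6 decimals).
||x|| = sqrt((-3.256)^2 + (-1.1823)^2 + 5.788^2) = 6.745392
Step 2: Project.
Since ||x|| > R, scale = R/||x|| = 5/6.745392 = 0.741247, proj(x) = scale * x
proj(x) = [-2.4135, -0.876376, 4.290338]
Step 3: Dot product.
a^T * proj(x) = -3*(-2.4135) - 2*(-0.876376) - 1*4.290338 = 4.7029
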